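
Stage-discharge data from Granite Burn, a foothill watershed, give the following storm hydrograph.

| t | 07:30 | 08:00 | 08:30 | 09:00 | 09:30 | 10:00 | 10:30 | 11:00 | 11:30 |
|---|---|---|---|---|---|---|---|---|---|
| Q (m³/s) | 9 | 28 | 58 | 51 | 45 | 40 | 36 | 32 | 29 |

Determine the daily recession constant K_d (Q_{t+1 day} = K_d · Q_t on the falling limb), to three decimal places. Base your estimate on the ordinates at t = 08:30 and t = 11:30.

K_d ≈ 0.004

Between t = 08:30 and t = 11:30 the flow falls from 58 to 29 m³/s over 6×0.5 h = 3 h.
Per-interval ratio K = (29/58)^(1/6) = 0.8909; K_d = K^(24/0.5) = 0.004.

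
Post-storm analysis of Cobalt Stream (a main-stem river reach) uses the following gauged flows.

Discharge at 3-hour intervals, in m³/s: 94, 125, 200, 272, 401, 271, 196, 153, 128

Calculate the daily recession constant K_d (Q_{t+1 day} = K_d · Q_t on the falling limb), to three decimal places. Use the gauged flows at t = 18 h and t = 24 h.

K_d ≈ 0.182

Between t = 18 h and t = 24 h the flow falls from 196 to 128 m³/s over 2×3 h = 6 h.
Per-interval ratio K = (128/196)^(1/2) = 0.8081; K_d = K^(24/3) = 0.182.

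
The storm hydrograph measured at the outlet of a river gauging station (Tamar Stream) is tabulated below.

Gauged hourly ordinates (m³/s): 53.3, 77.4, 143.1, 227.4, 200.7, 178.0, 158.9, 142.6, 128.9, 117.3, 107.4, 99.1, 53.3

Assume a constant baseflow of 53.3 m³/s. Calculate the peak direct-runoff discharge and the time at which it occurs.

Q_p = 174.1 m³/s at t = 3 h

Subtracting baseflow gives direct-runoff ordinates: 0.0, 24.1, 89.8, 174.1, 147.4, 124.7, 105.6, 89.3, 75.6, 64.0, 54.1, 45.8, 0.0 m³/s.
The maximum is 174.1 m³/s, occurring at the reading for t = 3 h.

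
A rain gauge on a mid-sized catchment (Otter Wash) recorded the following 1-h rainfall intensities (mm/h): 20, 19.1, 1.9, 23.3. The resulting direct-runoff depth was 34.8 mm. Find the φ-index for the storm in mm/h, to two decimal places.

φ ≈ 9.20 mm/h

Only the 3 blocks with intensity above φ contribute runoff: 20, 19.1, 23.3 mm/h.
Σ(I−φ)·Δt = d  ⇒  (20+19.1+23.3 − 3φ)·1 = 34.8
φ = (62.40 − 34.8/1) / 3 = 9.20 mm/h.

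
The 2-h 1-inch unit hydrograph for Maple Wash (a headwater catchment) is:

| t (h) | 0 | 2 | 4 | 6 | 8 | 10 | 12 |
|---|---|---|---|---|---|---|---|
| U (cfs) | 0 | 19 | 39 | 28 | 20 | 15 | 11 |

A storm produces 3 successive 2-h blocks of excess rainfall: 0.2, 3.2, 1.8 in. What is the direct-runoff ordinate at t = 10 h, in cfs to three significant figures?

Q ≈ 117 cfs

By discrete convolution, Q_j = Σ (P_i / 1 in) · U_{j−i}.
At t = 10 h (j=5): Q = (0.2/1)·15 + (3.2/1)·20 + (1.8/1)·28 = 117 cfs.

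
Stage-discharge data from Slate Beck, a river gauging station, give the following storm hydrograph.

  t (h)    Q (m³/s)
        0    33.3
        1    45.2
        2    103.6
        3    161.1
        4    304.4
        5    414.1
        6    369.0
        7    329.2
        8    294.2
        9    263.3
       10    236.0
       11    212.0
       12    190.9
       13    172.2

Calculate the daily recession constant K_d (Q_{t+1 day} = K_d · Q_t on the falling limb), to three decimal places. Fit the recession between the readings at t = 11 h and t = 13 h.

Between t = 11 h and t = 13 h the flow falls from 212.0 to 172.2 m³/s over 2×1 h = 2 h.
Per-interval ratio K = (172.2/212.0)^(1/2) = 0.9013; K_d = K^(24/1) = 0.082.

K_d ≈ 0.082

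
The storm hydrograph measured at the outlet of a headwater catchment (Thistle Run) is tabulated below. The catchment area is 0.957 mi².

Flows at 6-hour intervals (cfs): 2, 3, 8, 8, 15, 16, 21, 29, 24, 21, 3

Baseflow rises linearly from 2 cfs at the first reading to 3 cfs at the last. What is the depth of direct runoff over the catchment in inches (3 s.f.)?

Direct runoff: 0.00, 0.90, 5.80, 5.70, 12.60, 13.50, 18.40, 26.30, 21.20, 18.10, 0.00 cfs; ΣQ_DR = 122.5 cfs.
V = ΣQ_DR · Δt = 122.5 × 21600 s = 2.646 × 10^6 ft³.
Over A = 0.957 mi², depth = V / A = 1.19 in.

d ≈ 1.19 in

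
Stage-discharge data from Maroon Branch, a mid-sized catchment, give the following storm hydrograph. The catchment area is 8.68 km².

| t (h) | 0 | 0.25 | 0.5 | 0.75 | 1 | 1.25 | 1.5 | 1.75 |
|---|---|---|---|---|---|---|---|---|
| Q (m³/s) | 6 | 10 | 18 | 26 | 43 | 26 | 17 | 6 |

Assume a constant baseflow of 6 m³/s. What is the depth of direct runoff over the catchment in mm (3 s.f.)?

d ≈ 10.8 mm

Direct runoff: 0.0, 4.0, 12.0, 20.0, 37.0, 20.0, 11.0, 0.0 m³/s; ΣQ_DR = 104.0 m³/s.
V = ΣQ_DR · Δt = 104.0 × 900 s = 93600 m³.
Over A = 8.68 km², depth = V / A = 10.8 mm.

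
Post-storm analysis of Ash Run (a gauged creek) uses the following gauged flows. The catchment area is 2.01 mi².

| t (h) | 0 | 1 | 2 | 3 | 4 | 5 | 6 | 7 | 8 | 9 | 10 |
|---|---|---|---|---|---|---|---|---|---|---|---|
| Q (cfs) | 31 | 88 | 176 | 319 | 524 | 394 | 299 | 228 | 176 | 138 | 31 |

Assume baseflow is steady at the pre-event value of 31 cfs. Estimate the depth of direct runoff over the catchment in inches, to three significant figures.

Direct runoff: 0.0, 57.0, 145.0, 288.0, 493.0, 363.0, 268.0, 197.0, 145.0, 107.0, 0.0 cfs; ΣQ_DR = 2063 cfs.
V = ΣQ_DR · Δt = 2063 × 3600 s = 7.427 × 10^6 ft³.
Over A = 2.01 mi², depth = V / A = 1.59 in.

d ≈ 1.59 in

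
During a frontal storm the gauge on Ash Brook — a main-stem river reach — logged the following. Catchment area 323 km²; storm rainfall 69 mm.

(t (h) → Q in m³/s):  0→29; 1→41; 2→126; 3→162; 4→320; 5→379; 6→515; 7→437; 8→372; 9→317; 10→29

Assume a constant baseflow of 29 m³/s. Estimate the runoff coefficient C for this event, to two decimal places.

ΣQ_DR = 2408 m³/s; V = ΣQ_DR·Δt = 8.669 × 10^6 m³.
Runoff depth d = V / A = 26.84 mm.
C = d / P = 26.84 / 69 = 0.39.

C ≈ 0.39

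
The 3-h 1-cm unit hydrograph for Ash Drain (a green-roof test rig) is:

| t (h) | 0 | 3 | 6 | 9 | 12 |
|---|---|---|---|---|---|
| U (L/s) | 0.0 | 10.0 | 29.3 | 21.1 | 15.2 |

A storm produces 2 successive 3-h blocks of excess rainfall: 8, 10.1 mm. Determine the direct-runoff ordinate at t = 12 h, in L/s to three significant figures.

Q ≈ 33.5 L/s

By discrete convolution, Q_j = Σ (P_i / 10 mm) · U_{j−i}.
At t = 12 h (j=4): Q = (8/10)·15.2 + (10.1/10)·21.1 = 33.5 L/s.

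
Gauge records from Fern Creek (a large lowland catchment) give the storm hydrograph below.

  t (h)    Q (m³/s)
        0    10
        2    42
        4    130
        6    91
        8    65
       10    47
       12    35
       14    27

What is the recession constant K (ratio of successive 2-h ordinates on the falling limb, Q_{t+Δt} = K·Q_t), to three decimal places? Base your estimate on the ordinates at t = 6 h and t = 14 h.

K ≈ 0.738

Using the recession-limb readings at t = 6 h and t = 14 h: Q falls from 91 to 27 m³/s over 4 intervals.
K = (Q₂/Q₁)^(1/4) = (27/91)^(1/4) = 0.738.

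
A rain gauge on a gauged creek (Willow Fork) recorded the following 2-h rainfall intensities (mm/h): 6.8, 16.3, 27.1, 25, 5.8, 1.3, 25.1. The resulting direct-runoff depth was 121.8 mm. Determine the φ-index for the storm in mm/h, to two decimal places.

Only the 4 blocks with intensity above φ contribute runoff: 16.3, 27.1, 25, 25.1 mm/h.
Σ(I−φ)·Δt = d  ⇒  (16.3+27.1+25+25.1 − 4φ)·2 = 121.8
φ = (93.50 − 121.8/2) / 4 = 8.15 mm/h.

φ ≈ 8.15 mm/h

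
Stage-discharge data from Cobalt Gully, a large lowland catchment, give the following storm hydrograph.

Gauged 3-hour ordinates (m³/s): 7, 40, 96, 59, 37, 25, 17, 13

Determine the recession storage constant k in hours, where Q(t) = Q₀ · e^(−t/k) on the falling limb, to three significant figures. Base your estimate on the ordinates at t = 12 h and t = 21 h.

k ≈ 8.60 h

On the falling limb, Q drops from 37 to 13 m³/s between t = 12 h and t = 21 h (Δt = 9 h).
k = −Δt / ln(Q₂/Q₁) = −9 / ln(13/37) = 8.60 h.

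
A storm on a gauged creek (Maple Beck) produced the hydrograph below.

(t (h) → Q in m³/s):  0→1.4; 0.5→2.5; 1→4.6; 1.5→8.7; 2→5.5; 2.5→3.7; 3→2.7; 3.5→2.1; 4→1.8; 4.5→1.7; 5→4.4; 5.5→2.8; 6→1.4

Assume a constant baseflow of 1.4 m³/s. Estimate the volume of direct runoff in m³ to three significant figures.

Direct-runoff ordinates (Q − Q_b): 0.0, 1.1, 3.2, 7.3, 4.1, 2.3, 1.3, 0.7, 0.4, 0.3, 3.0, 1.4, 0.0 m³/s.
ΣQ_DR = 25.10 m³/s.
With Δt = 0.5 h = 1800 s, V = ΣQ_DR · Δt = 25.10 × 1800 = 45200 m³.

V ≈ 45200 m³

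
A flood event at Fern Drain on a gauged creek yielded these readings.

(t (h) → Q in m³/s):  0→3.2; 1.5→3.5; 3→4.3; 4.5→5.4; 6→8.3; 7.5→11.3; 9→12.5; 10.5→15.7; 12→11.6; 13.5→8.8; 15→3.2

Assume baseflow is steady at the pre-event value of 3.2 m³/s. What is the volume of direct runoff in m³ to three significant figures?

Direct-runoff ordinates (Q − Q_b): 0.0, 0.3, 1.1, 2.2, 5.1, 8.1, 9.3, 12.5, 8.4, 5.6, 0.0 m³/s.
ΣQ_DR = 52.60 m³/s.
With Δt = 1.5 h = 5400 s, V = ΣQ_DR · Δt = 52.60 × 5400 = 2.84 × 10^5 m³.

V ≈ 2.84 × 10^5 m³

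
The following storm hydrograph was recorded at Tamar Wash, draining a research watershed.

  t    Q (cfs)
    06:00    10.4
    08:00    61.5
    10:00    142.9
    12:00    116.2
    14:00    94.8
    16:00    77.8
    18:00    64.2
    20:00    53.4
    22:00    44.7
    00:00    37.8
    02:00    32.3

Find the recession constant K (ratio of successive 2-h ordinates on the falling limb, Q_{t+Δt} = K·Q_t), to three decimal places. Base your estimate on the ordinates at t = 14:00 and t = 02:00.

Using the recession-limb readings at t = 14:00 and t = 02:00: Q falls from 94.8 to 32.3 cfs over 6 intervals.
K = (Q₂/Q₁)^(1/6) = (32.3/94.8)^(1/6) = 0.836.

K ≈ 0.836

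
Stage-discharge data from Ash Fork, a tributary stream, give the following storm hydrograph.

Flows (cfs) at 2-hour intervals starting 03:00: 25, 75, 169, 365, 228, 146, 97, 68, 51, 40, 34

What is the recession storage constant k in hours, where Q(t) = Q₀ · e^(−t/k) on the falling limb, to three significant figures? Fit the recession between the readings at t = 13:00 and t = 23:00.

On the falling limb, Q drops from 146 to 34 cfs between t = 13:00 and t = 23:00 (Δt = 10 h).
k = −Δt / ln(Q₂/Q₁) = −10 / ln(34/146) = 6.86 h.

k ≈ 6.86 h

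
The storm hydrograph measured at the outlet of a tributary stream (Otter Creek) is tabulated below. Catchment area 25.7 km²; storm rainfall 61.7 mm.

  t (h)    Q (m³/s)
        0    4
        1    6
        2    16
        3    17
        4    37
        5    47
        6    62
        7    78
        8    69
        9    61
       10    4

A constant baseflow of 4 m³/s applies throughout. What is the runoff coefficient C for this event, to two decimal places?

C ≈ 0.81

ΣQ_DR = 357.0 m³/s; V = ΣQ_DR·Δt = 1.285 × 10^6 m³.
Runoff depth d = V / A = 50.01 mm.
C = d / P = 50.01 / 61.7 = 0.81.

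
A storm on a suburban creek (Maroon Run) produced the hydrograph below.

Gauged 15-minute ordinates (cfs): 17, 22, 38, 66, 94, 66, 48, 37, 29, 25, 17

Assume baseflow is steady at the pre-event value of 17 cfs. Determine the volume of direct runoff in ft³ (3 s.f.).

Direct-runoff ordinates (Q − Q_b): 0.0, 5.0, 21.0, 49.0, 77.0, 49.0, 31.0, 20.0, 12.0, 8.0, 0.0 cfs.
ΣQ_DR = 272.0 cfs.
With Δt = 0.25 h = 900 s, V = ΣQ_DR · Δt = 272.0 × 900 = 2.45 × 10^5 ft³.

V ≈ 2.45 × 10^5 ft³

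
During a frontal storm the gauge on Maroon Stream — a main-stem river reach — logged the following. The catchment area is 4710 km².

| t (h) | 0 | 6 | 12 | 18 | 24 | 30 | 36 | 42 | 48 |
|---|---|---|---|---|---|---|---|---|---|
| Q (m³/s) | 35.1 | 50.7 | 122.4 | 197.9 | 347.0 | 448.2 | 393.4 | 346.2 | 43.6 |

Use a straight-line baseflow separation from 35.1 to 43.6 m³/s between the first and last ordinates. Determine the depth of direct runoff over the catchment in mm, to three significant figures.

d ≈ 7.48 mm

Direct runoff: 0.00, 14.54, 85.17, 159.61, 307.65, 407.79, 351.93, 303.66, 0.00 m³/s; ΣQ_DR = 1630 m³/s.
V = ΣQ_DR · Δt = 1630 × 21600 s = 3.522 × 10^7 m³.
Over A = 4710 km², depth = V / A = 7.48 mm.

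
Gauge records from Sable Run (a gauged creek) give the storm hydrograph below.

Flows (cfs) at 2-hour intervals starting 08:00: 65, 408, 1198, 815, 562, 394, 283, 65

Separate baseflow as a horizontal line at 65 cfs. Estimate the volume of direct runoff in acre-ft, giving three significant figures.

Direct-runoff ordinates (Q − Q_b): 0.0, 343.0, 1133.0, 750.0, 497.0, 329.0, 218.0, 0.0 cfs.
ΣQ_DR = 3270 cfs.
With Δt = 2 h = 7200 s, V = ΣQ_DR · Δt = 3270 × 7200 = 2.35 × 10^7 ft³ = 540 acre-ft.

V ≈ 540 acre-ft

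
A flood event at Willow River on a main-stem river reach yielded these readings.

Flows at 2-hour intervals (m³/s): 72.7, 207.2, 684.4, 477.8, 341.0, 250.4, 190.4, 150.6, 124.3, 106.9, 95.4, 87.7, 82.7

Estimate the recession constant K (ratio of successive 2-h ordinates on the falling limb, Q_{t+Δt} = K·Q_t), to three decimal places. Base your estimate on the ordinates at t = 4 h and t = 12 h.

K ≈ 0.726

Using the recession-limb readings at t = 4 h and t = 12 h: Q falls from 684.4 to 190.4 m³/s over 4 intervals.
K = (Q₂/Q₁)^(1/4) = (190.4/684.4)^(1/4) = 0.726.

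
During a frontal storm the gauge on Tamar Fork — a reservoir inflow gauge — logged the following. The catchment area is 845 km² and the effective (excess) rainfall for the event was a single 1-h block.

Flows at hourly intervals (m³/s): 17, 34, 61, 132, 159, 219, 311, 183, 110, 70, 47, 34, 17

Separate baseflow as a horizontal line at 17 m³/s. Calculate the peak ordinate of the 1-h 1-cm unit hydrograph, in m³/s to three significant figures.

U_p ≈ 588 m³/s

Direct runoff: 0.0, 17.0, 44.0, 115.0, 142.0, 202.0, 294.0, 166.0, 93.0, 53.0, 30.0, 17.0, 0.0 m³/s; ΣQ_DR = 1173 m³/s, peak = 294.0 m³/s.
Runoff depth d = ΣQ_DR·Δt / A = 1173 × 3600 / (845 km²) = 4.997 mm.
The 1-cm UH is the DRH scaled by (10 mm)/d, so U_p = 294.0 × 10/4.997 = 588 m³/s.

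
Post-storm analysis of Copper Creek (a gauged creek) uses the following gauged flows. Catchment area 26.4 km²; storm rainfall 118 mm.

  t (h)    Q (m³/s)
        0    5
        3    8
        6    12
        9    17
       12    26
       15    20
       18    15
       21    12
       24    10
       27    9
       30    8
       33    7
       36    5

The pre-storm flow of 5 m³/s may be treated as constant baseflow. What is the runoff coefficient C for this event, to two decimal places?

C ≈ 0.31

ΣQ_DR = 89.00 m³/s; V = ΣQ_DR·Δt = 9.612 × 10^5 m³.
Runoff depth d = V / A = 36.41 mm.
C = d / P = 36.41 / 118 = 0.31.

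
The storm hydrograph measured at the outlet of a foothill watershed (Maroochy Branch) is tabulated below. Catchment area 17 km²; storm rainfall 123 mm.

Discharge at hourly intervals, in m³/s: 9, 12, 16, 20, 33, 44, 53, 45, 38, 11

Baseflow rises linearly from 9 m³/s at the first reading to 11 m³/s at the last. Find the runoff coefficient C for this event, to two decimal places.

ΣQ_DR = 181.0 m³/s; V = ΣQ_DR·Δt = 6.516 × 10^5 m³.
Runoff depth d = V / A = 38.33 mm.
C = d / P = 38.33 / 123 = 0.31.

C ≈ 0.31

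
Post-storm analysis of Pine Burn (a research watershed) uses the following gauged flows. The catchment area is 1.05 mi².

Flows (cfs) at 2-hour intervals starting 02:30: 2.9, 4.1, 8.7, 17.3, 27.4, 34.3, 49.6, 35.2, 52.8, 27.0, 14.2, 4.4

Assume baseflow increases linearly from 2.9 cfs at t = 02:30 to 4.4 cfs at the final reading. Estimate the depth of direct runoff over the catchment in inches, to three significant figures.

Direct runoff: 0.00, 1.06, 5.53, 13.99, 23.95, 30.72, 45.88, 31.35, 48.81, 22.87, 9.94, 0.00 cfs; ΣQ_DR = 234.1 cfs.
V = ΣQ_DR · Δt = 234.1 × 7200 s = 1.686 × 10^6 ft³.
Over A = 1.05 mi², depth = V / A = 0.691 in.

d ≈ 0.691 in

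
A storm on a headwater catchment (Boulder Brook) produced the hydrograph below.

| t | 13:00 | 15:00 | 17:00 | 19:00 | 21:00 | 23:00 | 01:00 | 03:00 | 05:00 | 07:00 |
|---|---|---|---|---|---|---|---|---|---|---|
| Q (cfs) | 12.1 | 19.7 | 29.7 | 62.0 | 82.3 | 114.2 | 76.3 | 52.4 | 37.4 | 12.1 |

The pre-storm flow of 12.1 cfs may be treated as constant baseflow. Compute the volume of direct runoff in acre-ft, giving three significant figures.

V ≈ 62.3 acre-ft

Direct-runoff ordinates (Q − Q_b): 0.0, 7.6, 17.6, 49.9, 70.2, 102.1, 64.2, 40.3, 25.3, 0.0 cfs.
ΣQ_DR = 377.2 cfs.
With Δt = 2 h = 7200 s, V = ΣQ_DR · Δt = 377.2 × 7200 = 2.72 × 10^6 ft³ = 62.3 acre-ft.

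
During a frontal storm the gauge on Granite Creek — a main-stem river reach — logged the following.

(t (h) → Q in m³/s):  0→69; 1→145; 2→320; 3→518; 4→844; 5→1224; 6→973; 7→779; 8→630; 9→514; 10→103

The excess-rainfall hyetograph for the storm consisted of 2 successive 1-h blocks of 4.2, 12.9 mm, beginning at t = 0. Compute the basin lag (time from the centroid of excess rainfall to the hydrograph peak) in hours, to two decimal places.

t_L ≈ 3.75 h

Centroid of excess rainfall: t_c = Σ P_i·t̄_i / ΣP_i = 1.2544 h (block centres at 0.5, 1.5 h).
Hydrograph peak occurs at t = 5 h, so basin lag t_L = 5 − 1.2544 = 3.75 h.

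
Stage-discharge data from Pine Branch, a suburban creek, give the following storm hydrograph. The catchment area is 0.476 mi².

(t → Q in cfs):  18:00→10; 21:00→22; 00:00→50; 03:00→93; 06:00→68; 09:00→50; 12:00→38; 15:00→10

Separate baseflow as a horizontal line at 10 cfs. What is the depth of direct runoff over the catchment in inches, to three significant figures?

d ≈ 2.55 in

Direct runoff: 0.0, 12.0, 40.0, 83.0, 58.0, 40.0, 28.0, 0.0 cfs; ΣQ_DR = 261.0 cfs.
V = ΣQ_DR · Δt = 261.0 × 10800 s = 2.819 × 10^6 ft³.
Over A = 0.476 mi², depth = V / A = 2.55 in.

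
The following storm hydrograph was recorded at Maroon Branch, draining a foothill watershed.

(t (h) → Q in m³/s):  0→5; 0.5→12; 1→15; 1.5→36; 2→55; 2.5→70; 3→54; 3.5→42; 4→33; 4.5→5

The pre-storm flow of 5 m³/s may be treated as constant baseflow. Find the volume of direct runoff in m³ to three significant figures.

Direct-runoff ordinates (Q − Q_b): 0.0, 7.0, 10.0, 31.0, 50.0, 65.0, 49.0, 37.0, 28.0, 0.0 m³/s.
ΣQ_DR = 277.0 m³/s.
With Δt = 0.5 h = 1800 s, V = ΣQ_DR · Δt = 277.0 × 1800 = 4.99 × 10^5 m³.

V ≈ 4.99 × 10^5 m³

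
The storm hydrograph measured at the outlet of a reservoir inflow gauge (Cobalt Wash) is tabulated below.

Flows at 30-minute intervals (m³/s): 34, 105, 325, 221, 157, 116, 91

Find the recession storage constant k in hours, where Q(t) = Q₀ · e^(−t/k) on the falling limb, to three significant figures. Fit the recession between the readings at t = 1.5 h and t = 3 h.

On the falling limb, Q drops from 221 to 91 m³/s between t = 1.5 h and t = 3 h (Δt = 1.5 h).
k = −Δt / ln(Q₂/Q₁) = −1.5 / ln(91/221) = 1.69 h.

k ≈ 1.69 h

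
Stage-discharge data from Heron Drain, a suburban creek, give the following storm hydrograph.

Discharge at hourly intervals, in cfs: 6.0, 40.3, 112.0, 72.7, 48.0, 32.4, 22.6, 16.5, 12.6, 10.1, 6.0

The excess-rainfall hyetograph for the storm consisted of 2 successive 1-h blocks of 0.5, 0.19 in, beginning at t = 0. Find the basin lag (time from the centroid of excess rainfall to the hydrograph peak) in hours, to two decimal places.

Centroid of excess rainfall: t_c = Σ P_i·t̄_i / ΣP_i = 0.7754 h (block centres at 0.5, 1.5 h).
Hydrograph peak occurs at t = 2 h, so basin lag t_L = 2 − 0.7754 = 1.22 h.

t_L ≈ 1.22 h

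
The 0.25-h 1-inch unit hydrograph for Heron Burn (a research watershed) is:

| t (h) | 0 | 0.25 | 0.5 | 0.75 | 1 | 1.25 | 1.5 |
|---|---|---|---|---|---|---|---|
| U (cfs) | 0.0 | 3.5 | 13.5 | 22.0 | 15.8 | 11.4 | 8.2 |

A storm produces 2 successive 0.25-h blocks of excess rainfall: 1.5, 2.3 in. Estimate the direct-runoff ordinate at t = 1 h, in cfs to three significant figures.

Q ≈ 74.3 cfs

By discrete convolution, Q_j = Σ (P_i / 1 in) · U_{j−i}.
At t = 1 h (j=4): Q = (1.5/1)·15.8 + (2.3/1)·22.0 = 74.3 cfs.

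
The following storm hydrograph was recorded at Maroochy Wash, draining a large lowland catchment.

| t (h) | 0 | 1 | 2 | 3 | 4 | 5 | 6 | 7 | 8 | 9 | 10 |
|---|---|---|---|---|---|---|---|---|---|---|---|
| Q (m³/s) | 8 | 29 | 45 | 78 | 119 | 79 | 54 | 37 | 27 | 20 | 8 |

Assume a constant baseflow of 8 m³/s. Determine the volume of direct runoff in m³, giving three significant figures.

Direct-runoff ordinates (Q − Q_b): 0.0, 21.0, 37.0, 70.0, 111.0, 71.0, 46.0, 29.0, 19.0, 12.0, 0.0 m³/s.
ΣQ_DR = 416.0 m³/s.
With Δt = 1 h = 3600 s, V = ΣQ_DR · Δt = 416.0 × 3600 = 1.50 × 10^6 m³.

V ≈ 1.50 × 10^6 m³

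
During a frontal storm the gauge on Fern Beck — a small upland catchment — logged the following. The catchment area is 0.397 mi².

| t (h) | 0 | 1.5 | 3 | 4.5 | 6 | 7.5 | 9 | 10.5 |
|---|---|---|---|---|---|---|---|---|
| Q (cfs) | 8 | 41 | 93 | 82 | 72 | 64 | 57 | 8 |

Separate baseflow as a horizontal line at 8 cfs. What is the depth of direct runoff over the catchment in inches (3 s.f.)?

d ≈ 2.11 in

Direct runoff: 0.0, 33.0, 85.0, 74.0, 64.0, 56.0, 49.0, 0.0 cfs; ΣQ_DR = 361.0 cfs.
V = ΣQ_DR · Δt = 361.0 × 5400 s = 1.949 × 10^6 ft³.
Over A = 0.397 mi², depth = V / A = 2.11 in.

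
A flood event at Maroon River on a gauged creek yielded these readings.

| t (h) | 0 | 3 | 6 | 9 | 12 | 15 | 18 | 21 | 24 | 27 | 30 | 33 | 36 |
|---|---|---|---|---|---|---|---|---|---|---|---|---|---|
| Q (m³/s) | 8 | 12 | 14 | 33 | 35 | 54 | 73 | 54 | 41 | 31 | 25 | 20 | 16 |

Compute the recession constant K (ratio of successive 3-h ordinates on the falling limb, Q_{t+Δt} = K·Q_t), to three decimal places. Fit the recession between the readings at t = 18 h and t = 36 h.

K ≈ 0.776

Using the recession-limb readings at t = 18 h and t = 36 h: Q falls from 73 to 16 m³/s over 6 intervals.
K = (Q₂/Q₁)^(1/6) = (16/73)^(1/6) = 0.776.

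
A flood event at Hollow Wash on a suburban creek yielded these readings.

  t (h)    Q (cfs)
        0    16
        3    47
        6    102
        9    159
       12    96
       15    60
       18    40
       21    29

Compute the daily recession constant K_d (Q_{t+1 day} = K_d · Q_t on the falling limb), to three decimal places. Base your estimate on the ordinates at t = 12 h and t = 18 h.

K_d ≈ 0.030

Between t = 12 h and t = 18 h the flow falls from 96 to 40 cfs over 2×3 h = 6 h.
Per-interval ratio K = (40/96)^(1/2) = 0.6455; K_d = K^(24/3) = 0.030.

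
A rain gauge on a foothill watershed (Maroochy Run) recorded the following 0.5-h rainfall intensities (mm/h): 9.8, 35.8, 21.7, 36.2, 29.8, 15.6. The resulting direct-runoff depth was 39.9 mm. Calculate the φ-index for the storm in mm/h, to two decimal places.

Only the 5 blocks with intensity above φ contribute runoff: 35.8, 21.7, 36.2, 29.8, 15.6 mm/h.
Σ(I−φ)·Δt = d  ⇒  (35.8+21.7+36.2+29.8+15.6 − 5φ)·0.5 = 39.9
φ = (139.1 − 39.9/0.5) / 5 = 11.86 mm/h.

φ ≈ 11.86 mm/h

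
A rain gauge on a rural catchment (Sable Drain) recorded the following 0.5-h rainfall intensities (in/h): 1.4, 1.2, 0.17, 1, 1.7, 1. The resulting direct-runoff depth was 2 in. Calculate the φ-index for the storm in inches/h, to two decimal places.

φ ≈ 0.46 in/h

Only the 5 blocks with intensity above φ contribute runoff: 1.4, 1.2, 1, 1.7, 1 in/h.
Σ(I−φ)·Δt = d  ⇒  (1.4+1.2+1+1.7+1 − 5φ)·0.5 = 2
φ = (6.300 − 2/0.5) / 5 = 0.46 in/h.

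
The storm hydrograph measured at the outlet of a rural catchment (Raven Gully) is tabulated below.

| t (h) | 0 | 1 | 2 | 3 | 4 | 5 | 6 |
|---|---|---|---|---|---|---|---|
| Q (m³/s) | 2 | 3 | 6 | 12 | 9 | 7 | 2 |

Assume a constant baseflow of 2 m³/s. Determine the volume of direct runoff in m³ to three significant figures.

V ≈ 97200 m³

Direct-runoff ordinates (Q − Q_b): 0.0, 1.0, 4.0, 10.0, 7.0, 5.0, 0.0 m³/s.
ΣQ_DR = 27.00 m³/s.
With Δt = 1 h = 3600 s, V = ΣQ_DR · Δt = 27.00 × 3600 = 97200 m³.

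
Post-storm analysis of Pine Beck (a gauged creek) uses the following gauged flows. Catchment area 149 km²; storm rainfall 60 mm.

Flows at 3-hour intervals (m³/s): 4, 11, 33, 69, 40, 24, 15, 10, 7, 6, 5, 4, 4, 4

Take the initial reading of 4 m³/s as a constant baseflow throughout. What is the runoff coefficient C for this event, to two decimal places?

C ≈ 0.22

ΣQ_DR = 180.0 m³/s; V = ΣQ_DR·Δt = 1.944 × 10^6 m³.
Runoff depth d = V / A = 13.05 mm.
C = d / P = 13.05 / 60 = 0.22.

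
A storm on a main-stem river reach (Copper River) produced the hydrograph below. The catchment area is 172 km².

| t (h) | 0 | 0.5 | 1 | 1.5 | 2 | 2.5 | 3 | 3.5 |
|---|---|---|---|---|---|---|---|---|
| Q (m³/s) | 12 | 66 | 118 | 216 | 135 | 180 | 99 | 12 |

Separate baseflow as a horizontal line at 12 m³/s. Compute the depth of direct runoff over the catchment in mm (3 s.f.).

Direct runoff: 0.0, 54.0, 106.0, 204.0, 123.0, 168.0, 87.0, 0.0 m³/s; ΣQ_DR = 742.0 m³/s.
V = ΣQ_DR · Δt = 742.0 × 1800 s = 1.336 × 10^6 m³.
Over A = 172 km², depth = V / A = 7.77 mm.

d ≈ 7.77 mm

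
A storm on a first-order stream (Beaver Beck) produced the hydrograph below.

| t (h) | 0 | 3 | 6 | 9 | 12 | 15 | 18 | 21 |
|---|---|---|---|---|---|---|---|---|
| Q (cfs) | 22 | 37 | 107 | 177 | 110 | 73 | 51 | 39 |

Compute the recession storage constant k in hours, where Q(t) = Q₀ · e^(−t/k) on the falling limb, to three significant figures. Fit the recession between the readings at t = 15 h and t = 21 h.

On the falling limb, Q drops from 73 to 39 cfs between t = 15 h and t = 21 h (Δt = 6 h).
k = −Δt / ln(Q₂/Q₁) = −6 / ln(39/73) = 9.57 h.

k ≈ 9.57 h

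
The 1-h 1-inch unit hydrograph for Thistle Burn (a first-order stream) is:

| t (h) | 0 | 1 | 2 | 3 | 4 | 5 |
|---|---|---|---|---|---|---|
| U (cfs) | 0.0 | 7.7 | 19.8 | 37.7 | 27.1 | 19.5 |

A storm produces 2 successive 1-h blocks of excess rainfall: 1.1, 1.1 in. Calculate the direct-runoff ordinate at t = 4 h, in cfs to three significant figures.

By discrete convolution, Q_j = Σ (P_i / 1 in) · U_{j−i}.
At t = 4 h (j=4): Q = (1.1/1)·27.1 + (1.1/1)·37.7 = 71.3 cfs.

Q ≈ 71.3 cfs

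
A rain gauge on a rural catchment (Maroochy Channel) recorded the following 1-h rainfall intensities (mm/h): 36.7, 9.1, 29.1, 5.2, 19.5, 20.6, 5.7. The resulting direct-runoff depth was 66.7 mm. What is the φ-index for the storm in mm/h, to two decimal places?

Only the 4 blocks with intensity above φ contribute runoff: 36.7, 29.1, 19.5, 20.6 mm/h.
Σ(I−φ)·Δt = d  ⇒  (36.7+29.1+19.5+20.6 − 4φ)·1 = 66.7
φ = (105.9 − 66.7/1) / 4 = 9.80 mm/h.

φ ≈ 9.80 mm/h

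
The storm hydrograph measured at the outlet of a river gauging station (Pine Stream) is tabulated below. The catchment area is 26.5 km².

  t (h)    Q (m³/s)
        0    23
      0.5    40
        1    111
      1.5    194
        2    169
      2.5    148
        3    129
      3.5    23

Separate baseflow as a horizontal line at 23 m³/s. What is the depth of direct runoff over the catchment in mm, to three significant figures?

Direct runoff: 0.0, 17.0, 88.0, 171.0, 146.0, 125.0, 106.0, 0.0 m³/s; ΣQ_DR = 653.0 m³/s.
V = ΣQ_DR · Δt = 653.0 × 1800 s = 1.175 × 10^6 m³.
Over A = 26.5 km², depth = V / A = 44.4 mm.

d ≈ 44.4 mm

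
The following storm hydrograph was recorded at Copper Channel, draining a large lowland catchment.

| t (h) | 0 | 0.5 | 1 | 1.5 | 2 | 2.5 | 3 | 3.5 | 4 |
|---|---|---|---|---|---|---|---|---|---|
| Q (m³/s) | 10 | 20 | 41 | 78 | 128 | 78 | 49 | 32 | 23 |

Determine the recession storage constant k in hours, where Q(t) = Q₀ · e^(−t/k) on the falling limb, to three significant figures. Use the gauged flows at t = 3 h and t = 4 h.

k ≈ 1.32 h

On the falling limb, Q drops from 49 to 23 m³/s between t = 3 h and t = 4 h (Δt = 1 h).
k = −Δt / ln(Q₂/Q₁) = −1 / ln(23/49) = 1.32 h.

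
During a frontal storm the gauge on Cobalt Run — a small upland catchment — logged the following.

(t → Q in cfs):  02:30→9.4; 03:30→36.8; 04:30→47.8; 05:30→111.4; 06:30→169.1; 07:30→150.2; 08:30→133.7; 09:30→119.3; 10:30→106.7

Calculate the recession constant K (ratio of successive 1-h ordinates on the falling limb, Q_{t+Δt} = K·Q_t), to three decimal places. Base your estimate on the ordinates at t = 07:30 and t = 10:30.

K ≈ 0.892

Using the recession-limb readings at t = 07:30 and t = 10:30: Q falls from 150.2 to 106.7 cfs over 3 intervals.
K = (Q₂/Q₁)^(1/3) = (106.7/150.2)^(1/3) = 0.892.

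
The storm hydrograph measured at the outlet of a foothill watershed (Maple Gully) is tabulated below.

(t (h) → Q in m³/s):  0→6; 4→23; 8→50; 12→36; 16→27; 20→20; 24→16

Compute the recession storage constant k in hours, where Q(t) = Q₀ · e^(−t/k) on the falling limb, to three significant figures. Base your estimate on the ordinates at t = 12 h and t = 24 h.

k ≈ 14.8 h

On the falling limb, Q drops from 36 to 16 m³/s between t = 12 h and t = 24 h (Δt = 12 h).
k = −Δt / ln(Q₂/Q₁) = −12 / ln(16/36) = 14.8 h.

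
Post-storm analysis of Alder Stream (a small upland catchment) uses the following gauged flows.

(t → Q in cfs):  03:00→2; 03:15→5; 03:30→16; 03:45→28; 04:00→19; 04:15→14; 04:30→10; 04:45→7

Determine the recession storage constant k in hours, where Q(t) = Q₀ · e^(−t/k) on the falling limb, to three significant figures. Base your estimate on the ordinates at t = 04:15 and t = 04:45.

k ≈ 0.721 h

On the falling limb, Q drops from 14 to 7 cfs between t = 04:15 and t = 04:45 (Δt = 0.5 h).
k = −Δt / ln(Q₂/Q₁) = −0.5 / ln(7/14) = 0.721 h.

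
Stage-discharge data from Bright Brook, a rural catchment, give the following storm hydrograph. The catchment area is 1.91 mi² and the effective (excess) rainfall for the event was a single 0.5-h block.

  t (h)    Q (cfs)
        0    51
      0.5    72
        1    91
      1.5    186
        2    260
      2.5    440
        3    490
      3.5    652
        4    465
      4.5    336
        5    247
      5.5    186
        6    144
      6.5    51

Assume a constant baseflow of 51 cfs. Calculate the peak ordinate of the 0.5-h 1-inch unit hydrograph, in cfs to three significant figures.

Direct runoff: 0.0, 21.0, 40.0, 135.0, 209.0, 389.0, 439.0, 601.0, 414.0, 285.0, 196.0, 135.0, 93.0, 0.0 cfs; ΣQ_DR = 2957 cfs, peak = 601.0 cfs.
Runoff depth d = ΣQ_DR·Δt / A = 2957 × 1800 / (1.91 mi²) = 1.200 in.
The 1-inch UH is the DRH scaled by (1 in)/d, so U_p = 601.0 × 1/1.200 = 501 cfs.

U_p ≈ 501 cfs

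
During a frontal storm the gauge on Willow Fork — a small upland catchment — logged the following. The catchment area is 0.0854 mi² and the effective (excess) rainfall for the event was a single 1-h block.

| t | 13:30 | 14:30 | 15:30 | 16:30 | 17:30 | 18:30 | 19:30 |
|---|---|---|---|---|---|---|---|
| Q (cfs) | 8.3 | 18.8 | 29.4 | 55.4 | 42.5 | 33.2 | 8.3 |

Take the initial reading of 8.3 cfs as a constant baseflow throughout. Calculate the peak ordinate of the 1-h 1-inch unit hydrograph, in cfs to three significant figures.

U_p ≈ 18.8 cfs

Direct runoff: 0.0, 10.5, 21.1, 47.1, 34.2, 24.9, 0.0 cfs; ΣQ_DR = 137.8 cfs, peak = 47.1 cfs.
Runoff depth d = ΣQ_DR·Δt / A = 137.8 × 3600 / (0.0854 mi²) = 2.500 in.
The 1-inch UH is the DRH scaled by (1 in)/d, so U_p = 47.1 × 1/2.500 = 18.8 cfs.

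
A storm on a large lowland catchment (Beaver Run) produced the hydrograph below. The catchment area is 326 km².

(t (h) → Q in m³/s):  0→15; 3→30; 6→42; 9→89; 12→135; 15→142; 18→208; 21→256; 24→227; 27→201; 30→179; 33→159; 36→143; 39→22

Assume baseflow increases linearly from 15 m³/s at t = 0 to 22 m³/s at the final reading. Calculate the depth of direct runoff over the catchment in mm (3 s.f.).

Direct runoff: 0.00, 14.46, 25.92, 72.38, 117.85, 124.31, 189.77, 237.23, 207.69, 181.15, 158.62, 138.08, 121.54, 0.00 m³/s; ΣQ_DR = 1589 m³/s.
V = ΣQ_DR · Δt = 1589 × 10800 s = 1.716 × 10^7 m³.
Over A = 326 km², depth = V / A = 52.6 mm.

d ≈ 52.6 mm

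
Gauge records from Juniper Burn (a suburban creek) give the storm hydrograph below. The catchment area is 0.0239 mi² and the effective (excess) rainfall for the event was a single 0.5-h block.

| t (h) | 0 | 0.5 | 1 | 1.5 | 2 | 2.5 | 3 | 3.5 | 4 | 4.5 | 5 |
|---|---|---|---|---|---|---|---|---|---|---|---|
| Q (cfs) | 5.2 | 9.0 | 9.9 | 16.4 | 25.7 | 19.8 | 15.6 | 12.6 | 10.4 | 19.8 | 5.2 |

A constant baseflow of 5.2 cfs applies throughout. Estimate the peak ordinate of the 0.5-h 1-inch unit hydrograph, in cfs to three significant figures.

Direct runoff: 0.0, 3.8, 4.7, 11.2, 20.5, 14.6, 10.4, 7.4, 5.2, 14.6, 0.0 cfs; ΣQ_DR = 92.40 cfs, peak = 20.5 cfs.
Runoff depth d = ΣQ_DR·Δt / A = 92.40 × 1800 / (0.0239 mi²) = 2.995 in.
The 1-inch UH is the DRH scaled by (1 in)/d, so U_p = 20.5 × 1/2.995 = 6.84 cfs.

U_p ≈ 6.84 cfs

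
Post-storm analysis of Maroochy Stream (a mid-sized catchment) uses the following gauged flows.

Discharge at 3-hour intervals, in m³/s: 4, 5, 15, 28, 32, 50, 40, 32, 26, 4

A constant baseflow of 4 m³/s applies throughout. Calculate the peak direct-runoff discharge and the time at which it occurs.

Q_p = 46.0 m³/s at t = 15 h

Subtracting baseflow gives direct-runoff ordinates: 0.0, 1.0, 11.0, 24.0, 28.0, 46.0, 36.0, 28.0, 22.0, 0.0 m³/s.
The maximum is 46.0 m³/s, occurring at the reading for t = 15 h.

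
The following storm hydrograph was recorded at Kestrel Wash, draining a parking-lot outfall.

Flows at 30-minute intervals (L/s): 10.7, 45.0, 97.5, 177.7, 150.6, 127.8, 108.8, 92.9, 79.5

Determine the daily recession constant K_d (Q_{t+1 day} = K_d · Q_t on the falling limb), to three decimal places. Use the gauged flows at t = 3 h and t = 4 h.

Between t = 3 h and t = 4 h the flow falls from 108.8 to 79.5 L/s over 2×0.5 h = 1 h.
Per-interval ratio K = (79.5/108.8)^(1/2) = 0.8548; K_d = K^(24/0.5) = 0.001.

K_d ≈ 0.001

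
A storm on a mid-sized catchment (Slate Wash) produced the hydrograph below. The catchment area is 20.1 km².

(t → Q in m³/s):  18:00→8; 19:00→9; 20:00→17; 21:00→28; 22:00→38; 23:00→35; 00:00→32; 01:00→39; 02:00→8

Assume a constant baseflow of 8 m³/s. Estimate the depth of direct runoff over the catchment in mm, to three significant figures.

d ≈ 25.4 mm

Direct runoff: 0.0, 1.0, 9.0, 20.0, 30.0, 27.0, 24.0, 31.0, 0.0 m³/s; ΣQ_DR = 142.0 m³/s.
V = ΣQ_DR · Δt = 142.0 × 3600 s = 5.112 × 10^5 m³.
Over A = 20.1 km², depth = V / A = 25.4 mm.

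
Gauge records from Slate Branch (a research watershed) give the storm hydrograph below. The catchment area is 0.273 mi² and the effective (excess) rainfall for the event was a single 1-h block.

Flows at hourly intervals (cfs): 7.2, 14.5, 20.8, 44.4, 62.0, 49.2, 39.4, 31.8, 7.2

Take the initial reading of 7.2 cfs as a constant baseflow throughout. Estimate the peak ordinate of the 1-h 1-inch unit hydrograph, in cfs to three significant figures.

Direct runoff: 0.0, 7.3, 13.6, 37.2, 54.8, 42.0, 32.2, 24.6, 0.0 cfs; ΣQ_DR = 211.7 cfs, peak = 54.8 cfs.
Runoff depth d = ΣQ_DR·Δt / A = 211.7 × 3600 / (0.273 mi²) = 1.202 in.
The 1-inch UH is the DRH scaled by (1 in)/d, so U_p = 54.8 × 1/1.202 = 45.6 cfs.

U_p ≈ 45.6 cfs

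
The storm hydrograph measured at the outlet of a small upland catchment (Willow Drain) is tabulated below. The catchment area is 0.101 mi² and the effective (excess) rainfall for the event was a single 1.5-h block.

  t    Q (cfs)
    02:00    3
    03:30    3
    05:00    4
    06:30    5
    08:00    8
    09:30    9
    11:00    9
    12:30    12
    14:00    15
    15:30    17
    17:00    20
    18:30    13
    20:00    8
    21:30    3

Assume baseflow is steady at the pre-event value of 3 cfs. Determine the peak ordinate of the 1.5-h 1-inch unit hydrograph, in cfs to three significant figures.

Direct runoff: 0.0, 0.0, 1.0, 2.0, 5.0, 6.0, 6.0, 9.0, 12.0, 14.0, 17.0, 10.0, 5.0, 0.0 cfs; ΣQ_DR = 87.00 cfs, peak = 17.0 cfs.
Runoff depth d = ΣQ_DR·Δt / A = 87.00 × 5400 / (0.101 mi²) = 2.002 in.
The 1-inch UH is the DRH scaled by (1 in)/d, so U_p = 17.0 × 1/2.002 = 8.49 cfs.

U_p ≈ 8.49 cfs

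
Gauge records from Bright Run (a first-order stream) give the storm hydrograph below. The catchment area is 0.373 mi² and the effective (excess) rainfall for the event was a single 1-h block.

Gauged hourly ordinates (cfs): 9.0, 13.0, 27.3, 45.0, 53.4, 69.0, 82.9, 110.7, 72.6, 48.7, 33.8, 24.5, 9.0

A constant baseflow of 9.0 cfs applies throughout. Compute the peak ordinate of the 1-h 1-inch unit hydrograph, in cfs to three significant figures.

Direct runoff: 0.0, 4.0, 18.3, 36.0, 44.4, 60.0, 73.9, 101.7, 63.6, 39.7, 24.8, 15.5, 0.0 cfs; ΣQ_DR = 481.9 cfs, peak = 101.7 cfs.
Runoff depth d = ΣQ_DR·Δt / A = 481.9 × 3600 / (0.373 mi²) = 2.002 in.
The 1-inch UH is the DRH scaled by (1 in)/d, so U_p = 101.7 × 1/2.002 = 50.8 cfs.

U_p ≈ 50.8 cfs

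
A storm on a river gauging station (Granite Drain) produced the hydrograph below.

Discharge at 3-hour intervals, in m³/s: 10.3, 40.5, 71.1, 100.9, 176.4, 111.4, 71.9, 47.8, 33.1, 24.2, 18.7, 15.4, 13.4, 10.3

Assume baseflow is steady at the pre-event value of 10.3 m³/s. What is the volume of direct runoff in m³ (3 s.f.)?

V ≈ 6.49 × 10^6 m³

Direct-runoff ordinates (Q − Q_b): 0.0, 30.2, 60.8, 90.6, 166.1, 101.1, 61.6, 37.5, 22.8, 13.9, 8.4, 5.1, 3.1, 0.0 m³/s.
ΣQ_DR = 601.2 m³/s.
With Δt = 3 h = 10800 s, V = ΣQ_DR · Δt = 601.2 × 10800 = 6.49 × 10^6 m³.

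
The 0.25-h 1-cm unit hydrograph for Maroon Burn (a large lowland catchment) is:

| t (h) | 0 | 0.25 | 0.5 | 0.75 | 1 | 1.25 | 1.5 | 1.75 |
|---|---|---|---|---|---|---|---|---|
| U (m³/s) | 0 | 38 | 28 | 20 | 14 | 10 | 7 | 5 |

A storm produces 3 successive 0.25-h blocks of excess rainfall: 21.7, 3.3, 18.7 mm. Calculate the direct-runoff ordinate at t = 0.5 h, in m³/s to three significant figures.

By discrete convolution, Q_j = Σ (P_i / 10 mm) · U_{j−i}.
At t = 0.5 h (j=2): Q = (21.7/10)·28 + (3.3/10)·38 + (18.7/10)·0 = 73.3 m³/s.

Q ≈ 73.3 m³/s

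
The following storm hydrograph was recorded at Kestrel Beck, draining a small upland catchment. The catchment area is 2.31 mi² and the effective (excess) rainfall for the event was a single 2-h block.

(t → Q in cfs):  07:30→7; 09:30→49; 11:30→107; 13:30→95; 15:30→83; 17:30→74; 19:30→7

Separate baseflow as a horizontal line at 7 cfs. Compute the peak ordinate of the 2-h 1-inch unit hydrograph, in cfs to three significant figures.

Direct runoff: 0.0, 42.0, 100.0, 88.0, 76.0, 67.0, 0.0 cfs; ΣQ_DR = 373.0 cfs, peak = 100.0 cfs.
Runoff depth d = ΣQ_DR·Δt / A = 373.0 × 7200 / (2.31 mi²) = 0.5004 in.
The 1-inch UH is the DRH scaled by (1 in)/d, so U_p = 100.0 × 1/0.5004 = 200 cfs.

U_p ≈ 200 cfs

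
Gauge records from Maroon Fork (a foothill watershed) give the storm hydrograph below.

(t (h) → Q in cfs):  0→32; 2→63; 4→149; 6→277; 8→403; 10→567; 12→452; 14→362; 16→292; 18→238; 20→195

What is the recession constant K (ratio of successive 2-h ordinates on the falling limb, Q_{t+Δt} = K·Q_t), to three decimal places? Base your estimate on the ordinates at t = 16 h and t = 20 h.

Using the recession-limb readings at t = 16 h and t = 20 h: Q falls from 292 to 195 cfs over 2 intervals.
K = (Q₂/Q₁)^(1/2) = (195/292)^(1/2) = 0.817.

K ≈ 0.817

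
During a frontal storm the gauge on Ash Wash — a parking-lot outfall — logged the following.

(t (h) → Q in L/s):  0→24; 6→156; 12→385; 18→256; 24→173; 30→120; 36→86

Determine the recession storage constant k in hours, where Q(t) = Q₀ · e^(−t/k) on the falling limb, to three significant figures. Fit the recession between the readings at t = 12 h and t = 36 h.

On the falling limb, Q drops from 385 to 86 L/s between t = 12 h and t = 36 h (Δt = 24 h).
k = −Δt / ln(Q₂/Q₁) = −24 / ln(86/385) = 16.0 h.

k ≈ 16.0 h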